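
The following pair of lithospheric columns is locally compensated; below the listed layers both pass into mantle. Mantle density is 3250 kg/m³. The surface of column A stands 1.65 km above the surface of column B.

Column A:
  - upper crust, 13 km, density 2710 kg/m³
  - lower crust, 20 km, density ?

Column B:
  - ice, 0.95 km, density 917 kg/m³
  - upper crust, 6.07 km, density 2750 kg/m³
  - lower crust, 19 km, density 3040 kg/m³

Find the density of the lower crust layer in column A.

Take the compensation level at the base of the deeper column (depth z_c below the surface of column A) and equate Σ ρ_i t_i down to z_c; mantle fills any gap and the z_c terms cancel.
Column A: 13×2710 + 20×ρ + (z_c − 33)×3250
Column B: 1.65×0 + 0.95×917 + 6.07×2750 + 19×3040 + (z_c − 1.65 − 26.02)×3250
The z_c×3250 term appears on both sides and cancels. Collect the known terms of each column as K = Σ(ρt)_known − 3250 × (depth of known layers): K_A = 35230 − 3250×33 = −72020; K_B = 75323.65 − 3250×(1.65 + 26.02) = −14603.85.
Balance: K_A + 20×ρ = K_B, so ρ = (K_B − K_A)/20 = 57416.2/20 = 2870 kg/m³.

2870 kg/m³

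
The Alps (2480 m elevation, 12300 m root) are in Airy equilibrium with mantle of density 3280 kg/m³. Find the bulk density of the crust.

ρ_c h = (ρ_m − ρ_c) r → ρ_c (h + r) = ρ_m r → ρ_c = ρ_m r / (h + r).
ρ_c = 3280 × 12300 m / (2480 m + 12300 m) = 2730 kg/m³.

2730 kg/m³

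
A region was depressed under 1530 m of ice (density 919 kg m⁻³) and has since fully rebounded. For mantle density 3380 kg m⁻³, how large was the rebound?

416 m

Removing the load lets mantle flow back in; uplift u satisfies ρ_ice t = ρ_m u.
u = t ρ_ice/ρ_m = 1530 m × 919/3380 = 416 m.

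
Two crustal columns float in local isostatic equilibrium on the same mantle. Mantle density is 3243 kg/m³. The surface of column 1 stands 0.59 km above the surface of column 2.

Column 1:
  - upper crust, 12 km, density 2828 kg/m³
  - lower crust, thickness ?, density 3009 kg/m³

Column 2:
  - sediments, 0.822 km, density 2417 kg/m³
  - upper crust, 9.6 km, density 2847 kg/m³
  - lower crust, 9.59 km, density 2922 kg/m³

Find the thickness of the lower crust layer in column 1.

Take the compensation level at the base of the deeper column (depth z_c below the surface of column 1) and equate Σ ρ_i t_i down to z_c; mantle fills any gap and the z_c terms cancel.
Column 1: 12×2828 + x×3009 + (z_c − 12 − x)×3243
Column 2: 0.59×0 + 0.822×2417 + 9.6×2847 + 9.59×2922 + (z_c − 0.59 − 20.012)×3243
The z_c×3243 term appears on both sides and cancels. Collect the known terms of each column as K = Σ(ρt)_known − 3243 × (depth of known layers): K_1 = 33936 − 3243×12 = −4980; K_2 = 57339.954 − 3243×(0.59 + 20.012) = −9472.332.
Balance: K_1 − x×(3243 − 3009) = K_2, so x = (K_1 − K_2)/(3243 − 3009) = 4492.33/234 = 19.2 km.

19.2 km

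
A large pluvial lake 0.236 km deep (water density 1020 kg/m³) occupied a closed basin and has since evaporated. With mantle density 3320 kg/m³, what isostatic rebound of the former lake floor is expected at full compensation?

u = d ρ_w/ρ_m = 0.236 km × 1020/3320 = 0.0725 km.

0.0725 km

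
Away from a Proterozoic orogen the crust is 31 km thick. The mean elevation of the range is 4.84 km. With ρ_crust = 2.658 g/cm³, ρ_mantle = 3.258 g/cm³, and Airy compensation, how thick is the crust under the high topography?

Root depth r = h ρ_c / (ρ_m − ρ_c) = 4.84 km × 2.658 / 0.6 = 21.44 km.
Total thickness = T + h + r = 31 km + 4.84 km + 21.44 km = 57.3 km.

57.3 km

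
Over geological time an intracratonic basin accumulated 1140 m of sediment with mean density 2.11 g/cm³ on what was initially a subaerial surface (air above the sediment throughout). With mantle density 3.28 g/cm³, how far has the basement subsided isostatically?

733 m

Subaerial load: s = t ρ_sed / ρ_m = 1140 m × 2.11/3.28 = 733 m.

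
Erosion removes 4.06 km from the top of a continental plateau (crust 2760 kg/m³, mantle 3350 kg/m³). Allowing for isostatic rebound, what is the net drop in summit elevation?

0.715 km

Rebound u = e ρ_c/ρ_m = 4.06 km × 2760/3350 = 3.345 km.
Net surface drop = e − u = 4.06 km − 3.345 km = e (ρ_m − ρ_c)/ρ_m = 0.715 km.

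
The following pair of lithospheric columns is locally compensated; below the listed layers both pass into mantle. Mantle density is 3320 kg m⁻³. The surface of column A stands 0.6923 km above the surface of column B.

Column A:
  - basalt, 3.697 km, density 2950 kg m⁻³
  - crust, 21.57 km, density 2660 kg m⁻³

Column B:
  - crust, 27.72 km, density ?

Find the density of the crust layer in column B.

Take the compensation level at the base of the deeper column (depth z_c below the surface of column A) and equate Σ ρ_i t_i down to z_c; mantle fills any gap and the z_c terms cancel.
Column A: 3.697×2950 + 21.57×2660 + (z_c − 25.267)×3320
Column B: 0.6923×0 + 27.72×ρ + (z_c − 0.6923 − 27.72)×3320
The z_c×3320 term appears on both sides and cancels. Collect the known terms of each column as K = Σ(ρt)_known − 3320 × (depth of known layers): K_A = 68282.35 − 3320×25.267 = −15604.09; K_B = 0 − 3320×(0.6923 + 27.72) = −94328.836.
Balance: K_A = K_B + 27.72×ρ, so ρ = (K_A − K_B)/27.72 = 78724.7/27.72 = 2840 kg m⁻³.

2840 kg m⁻³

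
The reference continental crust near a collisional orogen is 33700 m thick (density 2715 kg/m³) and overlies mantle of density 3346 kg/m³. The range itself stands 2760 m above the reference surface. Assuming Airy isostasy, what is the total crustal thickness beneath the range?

48300 m

Root depth r = h ρ_c / (ρ_m − ρ_c) = 2760 m × 2715 / 631 = 11880 m.
Total thickness = T + h + r = 33700 m + 2760 m + 11880 m = 48300 m.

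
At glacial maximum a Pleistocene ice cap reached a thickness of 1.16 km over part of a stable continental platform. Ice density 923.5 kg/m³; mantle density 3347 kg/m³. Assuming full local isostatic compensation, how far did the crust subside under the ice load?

0.32 km

Balancing pressure at the compensation depth: the ice load ρ_ice t is balanced by mantle displaced below, ρ_m s.
s = t ρ_ice / ρ_m = 1.16 km × 923.5/3347 = 0.32 km.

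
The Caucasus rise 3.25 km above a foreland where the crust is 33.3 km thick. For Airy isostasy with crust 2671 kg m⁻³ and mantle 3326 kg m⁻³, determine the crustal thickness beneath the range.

49.8 km

Root depth r = h ρ_c / (ρ_m − ρ_c) = 3.25 km × 2671 / 655 = 13.25 km.
Total thickness = T + h + r = 33.3 km + 3.25 km + 13.25 km = 49.8 km.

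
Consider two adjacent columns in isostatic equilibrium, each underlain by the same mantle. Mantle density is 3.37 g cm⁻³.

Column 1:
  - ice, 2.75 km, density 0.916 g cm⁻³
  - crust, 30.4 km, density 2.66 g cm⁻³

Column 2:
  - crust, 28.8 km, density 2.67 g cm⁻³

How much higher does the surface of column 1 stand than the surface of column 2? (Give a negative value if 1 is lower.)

For any compensation level in the mantle, the mantle terms cancel and isostasy reduces to e = (Σt_1 − Σt_2) − (Σ(ρt)_1 − Σ(ρt)_2) / ρ_m.
Σt_1 = 33.15 km; Σt_2 = 28.8 km; Σ(ρt)_1 = 83.383; Σ(ρt)_2 = 76.896 (in km·g cm⁻³).
e = (33.15 − 28.8) − (83.383 − 76.896) / 3.37 = 2.43 km.

2.43 km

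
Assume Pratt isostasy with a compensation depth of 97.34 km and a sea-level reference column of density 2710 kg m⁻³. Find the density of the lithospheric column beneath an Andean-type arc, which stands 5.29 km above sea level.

2570 kg m⁻³

Pratt balance: ρ_ref D = ρ (D + h).
ρ = ρ_ref D/(D + h) = 2710 × 97.34 km/(97.34 km + 5.29 km) = 2570 kg m⁻³.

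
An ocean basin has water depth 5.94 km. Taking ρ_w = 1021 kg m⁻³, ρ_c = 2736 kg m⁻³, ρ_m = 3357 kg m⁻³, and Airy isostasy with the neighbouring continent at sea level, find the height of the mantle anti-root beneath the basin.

16.4 km

For local isostatic compensation: replacing crust with seawater at the top is compensated by replacing crust with mantle at the base: d (ρ_c − ρ_w) = a (ρ_m − ρ_c).
a = d (ρ_c − ρ_w)/(ρ_m − ρ_c) = 5.94 km × 1715/621 = 16.4 km.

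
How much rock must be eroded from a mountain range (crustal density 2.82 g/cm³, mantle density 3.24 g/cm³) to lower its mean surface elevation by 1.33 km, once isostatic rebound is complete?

Net drop Δ = e − u = e − e ρ_c/ρ_m = e (ρ_m − ρ_c)/ρ_m.
e = Δ ρ_m/(ρ_m − ρ_c) = 1.33 km × 3.24/0.42 = 10.3 km.

10.3 km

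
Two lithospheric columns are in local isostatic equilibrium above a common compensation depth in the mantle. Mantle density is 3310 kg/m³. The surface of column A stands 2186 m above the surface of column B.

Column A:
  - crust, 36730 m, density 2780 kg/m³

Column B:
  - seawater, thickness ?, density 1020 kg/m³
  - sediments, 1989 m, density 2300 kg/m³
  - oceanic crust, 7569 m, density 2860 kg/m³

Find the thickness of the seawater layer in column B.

2980 m

Take the compensation level at the base of the deeper column (depth z_c below the surface of column A) and equate Σ ρ_i t_i down to z_c; mantle fills any gap and the z_c terms cancel.
Column A: 36730×2780 + (z_c − 36730)×3310
Column B: 2186×0 + x×1020 + 1989×2300 + 7569×2860 + (z_c − 2186 − 9558 − x)×3310
The z_c×3310 term appears on both sides and cancels. Collect the known terms of each column as K = Σ(ρt)_known − 3310 × (depth of known layers): K_A = 102109400 − 3310×36730 = −19466900; K_B = 26222040 − 3310×(2186 + 9558) = −12650600.
Balance: K_A = K_B − x×(3310 − 1020), so x = (K_B − K_A)/(3310 − 1020) = 6816300/2290 = 2980 m.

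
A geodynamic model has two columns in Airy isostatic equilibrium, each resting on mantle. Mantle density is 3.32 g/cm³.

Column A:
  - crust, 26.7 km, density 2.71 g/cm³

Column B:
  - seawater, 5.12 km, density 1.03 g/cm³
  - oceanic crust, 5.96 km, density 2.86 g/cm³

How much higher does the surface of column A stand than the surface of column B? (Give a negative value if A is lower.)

0.548 km

For any compensation level in the mantle, the mantle terms cancel and isostasy reduces to e = (Σt_A − Σt_B) − (Σ(ρt)_A − Σ(ρt)_B) / ρ_m.
Σt_A = 26.7 km; Σt_B = 11.08 km; Σ(ρt)_A = 72.357; Σ(ρt)_B = 22.3192 (in km·g/cm³).
e = (26.7 − 11.08) − (72.357 − 22.3192) / 3.32 = 0.548 km.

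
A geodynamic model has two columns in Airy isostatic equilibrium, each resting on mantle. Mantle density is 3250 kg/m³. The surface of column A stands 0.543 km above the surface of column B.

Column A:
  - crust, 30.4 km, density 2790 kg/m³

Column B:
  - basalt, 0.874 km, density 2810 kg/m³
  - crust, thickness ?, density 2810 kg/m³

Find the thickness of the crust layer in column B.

26.9 km

Take the compensation level at the base of the deeper column (depth z_c below the surface of column A) and equate Σ ρ_i t_i down to z_c; mantle fills any gap and the z_c terms cancel.
Column A: 30.4×2790 + (z_c − 30.4)×3250
Column B: 0.543×0 + 0.874×2810 + x×2810 + (z_c − 0.543 − 0.874 − x)×3250
The z_c×3250 term appears on both sides and cancels. Collect the known terms of each column as K = Σ(ρt)_known − 3250 × (depth of known layers): K_A = 84816 − 3250×30.4 = −13984; K_B = 2455.94 − 3250×(0.543 + 0.874) = −2149.31.
Balance: K_A = K_B − x×(3250 − 2810), so x = (K_B − K_A)/(3250 − 2810) = 11834.7/440 = 26.9 km.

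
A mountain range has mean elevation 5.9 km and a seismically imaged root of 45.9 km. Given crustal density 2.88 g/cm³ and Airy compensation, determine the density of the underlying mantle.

3.25 g/cm³

Airy balance: ρ_c h = (ρ_m − ρ_c) r → ρ_m = ρ_c (1 + h/r).
ρ_m = 2.88 × (1 + 5.9 km/45.9 km) = 3.25 g/cm³.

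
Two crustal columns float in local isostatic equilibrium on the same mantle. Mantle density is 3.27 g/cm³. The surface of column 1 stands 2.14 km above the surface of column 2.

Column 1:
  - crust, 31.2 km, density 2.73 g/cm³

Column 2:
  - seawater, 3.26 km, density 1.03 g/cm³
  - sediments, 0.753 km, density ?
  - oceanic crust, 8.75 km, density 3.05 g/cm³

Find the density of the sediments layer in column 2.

2.44 g/cm³

Take the compensation level at the base of the deeper column (depth z_c below the surface of column 1) and equate Σ ρ_i t_i down to z_c; mantle fills any gap and the z_c terms cancel.
Column 1: 31.2×2.73 + (z_c − 31.2)×3.27
Column 2: 2.14×0 + 3.26×1.03 + 0.753×ρ + 8.75×3.05 + (z_c − 2.14 − 12.763)×3.27
The z_c×3.27 term appears on both sides and cancels. Collect the known terms of each column as K = Σ(ρt)_known − 3.27 × (depth of known layers): K_1 = 85.176 − 3.27×31.2 = −16.848; K_2 = 30.0453 − 3.27×(2.14 + 12.763) = −18.68751.
Balance: K_1 = K_2 + 0.753×ρ, so ρ = (K_1 − K_2)/0.753 = 1.83951/0.753 = 2.44 g/cm³.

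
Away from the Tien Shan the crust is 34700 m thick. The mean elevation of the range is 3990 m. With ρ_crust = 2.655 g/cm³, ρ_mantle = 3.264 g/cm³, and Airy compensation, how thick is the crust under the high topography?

56100 m

Root depth r = h ρ_c / (ρ_m − ρ_c) = 3990 m × 2.655 / 0.609 = 17390 m.
Total thickness = T + h + r = 34700 m + 3990 m + 17390 m = 56100 m.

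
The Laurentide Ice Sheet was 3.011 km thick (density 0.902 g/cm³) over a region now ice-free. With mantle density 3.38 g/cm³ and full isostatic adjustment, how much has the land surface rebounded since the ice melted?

Removing the load lets mantle flow back in; uplift u satisfies ρ_ice t = ρ_m u.
u = t ρ_ice/ρ_m = 3.011 km × 0.902/3.38 = 0.804 km.

0.804 km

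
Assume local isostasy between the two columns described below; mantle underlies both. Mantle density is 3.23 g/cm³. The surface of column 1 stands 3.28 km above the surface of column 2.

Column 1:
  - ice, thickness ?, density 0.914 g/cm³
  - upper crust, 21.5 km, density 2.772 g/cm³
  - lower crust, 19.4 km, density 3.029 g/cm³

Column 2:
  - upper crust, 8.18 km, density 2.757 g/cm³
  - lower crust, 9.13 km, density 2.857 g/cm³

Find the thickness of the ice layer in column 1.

1.78 km

Take the compensation level at the base of the deeper column (depth z_c below the surface of column 1) and equate Σ ρ_i t_i down to z_c; mantle fills any gap and the z_c terms cancel.
Column 1: x×0.914 + 21.5×2.772 + 19.4×3.029 + (z_c − 40.9 − x)×3.23
Column 2: 3.28×0 + 8.18×2.757 + 9.13×2.857 + (z_c − 3.28 − 17.31)×3.23
The z_c×3.23 term appears on both sides and cancels. Collect the known terms of each column as K = Σ(ρt)_known − 3.23 × (depth of known layers): K_1 = 118.3606 − 3.23×40.9 = −13.7464; K_2 = 48.63667 − 3.23×(3.28 + 17.31) = −17.86903.
Balance: K_1 − x×(3.23 − 0.914) = K_2, so x = (K_1 − K_2)/(3.23 − 0.914) = 4.12263/2.316 = 1.78 km.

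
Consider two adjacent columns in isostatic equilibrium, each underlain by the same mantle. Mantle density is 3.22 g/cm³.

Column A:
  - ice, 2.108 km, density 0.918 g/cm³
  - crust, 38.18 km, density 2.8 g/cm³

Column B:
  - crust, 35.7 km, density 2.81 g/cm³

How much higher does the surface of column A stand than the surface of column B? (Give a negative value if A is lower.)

For any compensation level in the mantle, the mantle terms cancel and isostasy reduces to e = (Σt_A − Σt_B) − (Σ(ρt)_A − Σ(ρt)_B) / ρ_m.
Σt_A = 40.288 km; Σt_B = 35.7 km; Σ(ρt)_A = 108.839144; Σ(ρt)_B = 100.317 (in km·g/cm³).
e = (40.288 − 35.7) − (108.839144 − 100.317) / 3.22 = 1.94 km.

1.94 km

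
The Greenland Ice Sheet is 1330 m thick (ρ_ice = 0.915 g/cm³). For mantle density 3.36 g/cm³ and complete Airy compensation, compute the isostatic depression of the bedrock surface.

362 m

Equating mass per unit area of the two columns: the ice load ρ_ice t is balanced by mantle displaced below, ρ_m s.
s = t ρ_ice / ρ_m = 1330 m × 0.915/3.36 = 362 m.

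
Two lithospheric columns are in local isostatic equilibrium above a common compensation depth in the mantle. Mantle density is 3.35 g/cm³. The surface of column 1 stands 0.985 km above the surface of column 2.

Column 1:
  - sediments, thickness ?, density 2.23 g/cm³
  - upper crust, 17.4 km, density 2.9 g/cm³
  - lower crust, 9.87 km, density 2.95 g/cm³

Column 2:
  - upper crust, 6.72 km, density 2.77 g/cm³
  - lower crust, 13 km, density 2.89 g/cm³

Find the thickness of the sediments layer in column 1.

1.25 km

Take the compensation level at the base of the deeper column (depth z_c below the surface of column 1) and equate Σ ρ_i t_i down to z_c; mantle fills any gap and the z_c terms cancel.
Column 1: x×2.23 + 17.4×2.9 + 9.87×2.95 + (z_c − 27.27 − x)×3.35
Column 2: 0.985×0 + 6.72×2.77 + 13×2.89 + (z_c − 0.985 − 19.72)×3.35
The z_c×3.35 term appears on both sides and cancels. Collect the known terms of each column as K = Σ(ρt)_known − 3.35 × (depth of known layers): K_1 = 79.5765 − 3.35×27.27 = −11.778; K_2 = 56.1844 − 3.35×(0.985 + 19.72) = −13.17735.
Balance: K_1 − x×(3.35 − 2.23) = K_2, so x = (K_1 − K_2)/(3.35 − 2.23) = 1.39935/1.12 = 1.25 km.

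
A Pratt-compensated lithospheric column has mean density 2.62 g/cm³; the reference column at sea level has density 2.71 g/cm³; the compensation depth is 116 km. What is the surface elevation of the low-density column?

3.98 km

ρ_ref D = ρ (D + h) → h = D (ρ_ref − ρ)/ρ.
h = 116 km × (2.71 − 2.62)/2.62 = 3.98 km.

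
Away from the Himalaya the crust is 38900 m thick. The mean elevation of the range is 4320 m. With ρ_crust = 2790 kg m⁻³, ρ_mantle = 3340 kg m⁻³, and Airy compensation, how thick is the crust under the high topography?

65100 m

Root depth r = h ρ_c / (ρ_m − ρ_c) = 4320 m × 2790 / 550 = 21910 m.
Total thickness = T + h + r = 38900 m + 4320 m + 21910 m = 65100 m.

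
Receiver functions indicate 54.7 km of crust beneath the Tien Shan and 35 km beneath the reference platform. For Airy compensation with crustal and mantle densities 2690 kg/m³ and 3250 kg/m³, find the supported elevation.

Excess crust Δ = 54.7 km − 35 km = 19.7 km, split between elevation h and root r with h + r = Δ.
Airy balance ρ_c h = (ρ_m − ρ_c) r gives r = h ρ_c/(ρ_m − ρ_c), so h (1 + ρ_c/(ρ_m − ρ_c)) = Δ, i.e. h = Δ (ρ_m − ρ_c)/ρ_m.
h = 19.7 km × 560/3250 = 3.39 km.

3.39 km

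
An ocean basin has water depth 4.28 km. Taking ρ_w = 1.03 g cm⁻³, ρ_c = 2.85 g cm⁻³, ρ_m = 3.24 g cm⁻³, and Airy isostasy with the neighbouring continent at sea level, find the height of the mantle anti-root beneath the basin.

In Airy isostatic equilibrium: replacing crust with seawater at the top is compensated by replacing crust with mantle at the base: d (ρ_c − ρ_w) = a (ρ_m − ρ_c).
a = d (ρ_c − ρ_w)/(ρ_m − ρ_c) = 4.28 km × 1.82/0.39 = 20 km.

20 km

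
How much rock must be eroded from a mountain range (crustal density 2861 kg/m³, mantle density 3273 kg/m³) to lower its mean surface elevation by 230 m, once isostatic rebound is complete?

Net drop Δ = e − u = e − e ρ_c/ρ_m = e (ρ_m − ρ_c)/ρ_m.
e = Δ ρ_m/(ρ_m − ρ_c) = 230 m × 3273/412 = 1830 m.

1830 m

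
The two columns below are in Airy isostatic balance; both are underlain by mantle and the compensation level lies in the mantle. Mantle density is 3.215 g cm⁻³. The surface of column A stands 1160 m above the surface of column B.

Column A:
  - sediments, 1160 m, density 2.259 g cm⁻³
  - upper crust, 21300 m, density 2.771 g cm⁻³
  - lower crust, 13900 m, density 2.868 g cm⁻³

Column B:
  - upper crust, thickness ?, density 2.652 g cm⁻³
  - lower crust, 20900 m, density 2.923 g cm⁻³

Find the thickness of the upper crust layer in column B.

9870 m

Take the compensation level at the base of the deeper column (depth z_c below the surface of column A) and equate Σ ρ_i t_i down to z_c; mantle fills any gap and the z_c terms cancel.
Column A: 1160×2.259 + 21300×2.771 + 13900×2.868 + (z_c − 36360)×3.215
Column B: 1160×0 + x×2.652 + 20900×2.923 + (z_c − 1160 − 20900 − x)×3.215
The z_c×3.215 term appears on both sides and cancels. Collect the known terms of each column as K = Σ(ρt)_known − 3.215 × (depth of known layers): K_A = 101507.94 − 3.215×36360 = −15389.46; K_B = 61090.7 − 3.215×(1160 + 20900) = −9832.2.
Balance: K_A = K_B − x×(3.215 − 2.652), so x = (K_B − K_A)/(3.215 − 2.652) = 5557.26/0.563 = 9870 m.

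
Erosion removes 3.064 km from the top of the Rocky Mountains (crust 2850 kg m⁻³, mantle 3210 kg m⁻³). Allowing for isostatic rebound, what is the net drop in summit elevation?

Rebound u = e ρ_c/ρ_m = 3.064 km × 2850/3210 = 2.72 km.
Net surface drop = e − u = 3.064 km − 2.72 km = e (ρ_m − ρ_c)/ρ_m = 0.344 km.

0.344 km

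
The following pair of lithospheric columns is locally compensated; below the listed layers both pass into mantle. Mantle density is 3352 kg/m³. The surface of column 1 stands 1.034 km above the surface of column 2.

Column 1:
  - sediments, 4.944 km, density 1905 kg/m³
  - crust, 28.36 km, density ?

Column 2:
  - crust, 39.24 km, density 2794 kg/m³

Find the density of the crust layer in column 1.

Take the compensation level at the base of the deeper column (depth z_c below the surface of column 1) and equate Σ ρ_i t_i down to z_c; mantle fills any gap and the z_c terms cancel.
Column 1: 4.944×1905 + 28.36×ρ + (z_c − 33.304)×3352
Column 2: 1.034×0 + 39.24×2794 + (z_c − 1.034 − 39.24)×3352
The z_c×3352 term appears on both sides and cancels. Collect the known terms of each column as K = Σ(ρt)_known − 3352 × (depth of known layers): K_1 = 9418.32 − 3352×33.304 = −102216.688; K_2 = 109636.56 − 3352×(1.034 + 39.24) = −25361.888.
Balance: K_1 + 28.36×ρ = K_2, so ρ = (K_2 − K_1)/28.36 = 76854.8/28.36 = 2710 kg/m³.

2710 kg/m³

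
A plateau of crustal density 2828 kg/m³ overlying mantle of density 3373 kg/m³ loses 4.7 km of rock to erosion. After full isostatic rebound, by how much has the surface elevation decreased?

Rebound u = e ρ_c/ρ_m = 4.7 km × 2828/3373 = 3.941 km.
Net surface drop = e − u = 4.7 km − 3.941 km = e (ρ_m − ρ_c)/ρ_m = 0.759 km.

0.759 km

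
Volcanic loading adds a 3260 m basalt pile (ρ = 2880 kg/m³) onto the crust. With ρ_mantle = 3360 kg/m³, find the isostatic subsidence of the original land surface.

2790 m

Subaerial loading: s = t ρ_load / ρ_m.
s = 3260 m × 2880/3360 = 2790 m.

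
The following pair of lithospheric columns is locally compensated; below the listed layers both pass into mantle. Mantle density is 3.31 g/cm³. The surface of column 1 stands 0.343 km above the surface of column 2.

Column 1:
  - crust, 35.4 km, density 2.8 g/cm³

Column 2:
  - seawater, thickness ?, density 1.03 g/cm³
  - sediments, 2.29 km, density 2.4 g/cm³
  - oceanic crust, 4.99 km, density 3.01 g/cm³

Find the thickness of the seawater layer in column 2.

5.85 km

Take the compensation level at the base of the deeper column (depth z_c below the surface of column 1) and equate Σ ρ_i t_i down to z_c; mantle fills any gap and the z_c terms cancel.
Column 1: 35.4×2.8 + (z_c − 35.4)×3.31
Column 2: 0.343×0 + x×1.03 + 2.29×2.4 + 4.99×3.01 + (z_c − 0.343 − 7.28 − x)×3.31
The z_c×3.31 term appears on both sides and cancels. Collect the known terms of each column as K = Σ(ρt)_known − 3.31 × (depth of known layers): K_1 = 99.12 − 3.31×35.4 = −18.054; K_2 = 20.5159 − 3.31×(0.343 + 7.28) = −4.71623.
Balance: K_1 = K_2 − x×(3.31 − 1.03), so x = (K_2 − K_1)/(3.31 − 1.03) = 13.3378/2.28 = 5.85 km.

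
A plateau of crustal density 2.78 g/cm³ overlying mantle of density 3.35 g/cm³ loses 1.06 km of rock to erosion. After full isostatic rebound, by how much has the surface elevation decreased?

0.18 km

Rebound u = e ρ_c/ρ_m = 1.06 km × 2.78/3.35 = 0.8796 km.
Net surface drop = e − u = 1.06 km − 0.8796 km = e (ρ_m − ρ_c)/ρ_m = 0.18 km.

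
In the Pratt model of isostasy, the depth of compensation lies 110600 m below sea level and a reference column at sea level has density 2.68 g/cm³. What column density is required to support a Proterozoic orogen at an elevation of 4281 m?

2.58 g/cm³

Pratt balance: ρ_ref D = ρ (D + h).
ρ = ρ_ref D/(D + h) = 2.68 × 110600 m/(110600 m + 4281 m) = 2.58 g/cm³.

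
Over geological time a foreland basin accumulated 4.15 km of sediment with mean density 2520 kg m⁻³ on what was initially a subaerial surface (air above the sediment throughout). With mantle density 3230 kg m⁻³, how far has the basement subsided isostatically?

3.24 km

Subaerial load: s = t ρ_sed / ρ_m = 4.15 km × 2520/3230 = 3.24 km.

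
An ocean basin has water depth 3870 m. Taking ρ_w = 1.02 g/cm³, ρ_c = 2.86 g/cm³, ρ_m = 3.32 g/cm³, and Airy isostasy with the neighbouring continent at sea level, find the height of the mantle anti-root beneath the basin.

Equating mass per unit area of the two columns: replacing crust with seawater at the top is compensated by replacing crust with mantle at the base: d (ρ_c − ρ_w) = a (ρ_m − ρ_c).
a = d (ρ_c − ρ_w)/(ρ_m − ρ_c) = 3870 m × 1.84/0.46 = 15500 m.

15500 m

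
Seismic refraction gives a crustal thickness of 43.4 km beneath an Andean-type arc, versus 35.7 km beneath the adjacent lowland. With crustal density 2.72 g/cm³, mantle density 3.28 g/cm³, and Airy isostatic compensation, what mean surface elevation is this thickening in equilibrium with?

1.31 km

Excess crust Δ = 43.4 km − 35.7 km = 7.7 km, split between elevation h and root r with h + r = Δ.
Airy balance ρ_c h = (ρ_m − ρ_c) r gives r = h ρ_c/(ρ_m − ρ_c), so h (1 + ρ_c/(ρ_m − ρ_c)) = Δ, i.e. h = Δ (ρ_m − ρ_c)/ρ_m.
h = 7.7 km × 0.56/3.28 = 1.31 km.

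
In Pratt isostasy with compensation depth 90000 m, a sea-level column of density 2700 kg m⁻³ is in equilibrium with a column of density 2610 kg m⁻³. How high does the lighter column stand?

3100 m

ρ_ref D = ρ (D + h) → h = D (ρ_ref − ρ)/ρ.
h = 90000 m × (2700 − 2610)/2610 = 3100 m.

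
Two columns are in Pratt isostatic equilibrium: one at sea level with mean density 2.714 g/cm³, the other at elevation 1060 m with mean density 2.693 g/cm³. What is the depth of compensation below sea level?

136000 m

ρ_ref D = ρ (D + h) → D (ρ_ref − ρ) = ρ h.
D = ρ h/(ρ_ref − ρ) = 2.693 × 1060 m/(2.714 − 2.693) = 136000 m.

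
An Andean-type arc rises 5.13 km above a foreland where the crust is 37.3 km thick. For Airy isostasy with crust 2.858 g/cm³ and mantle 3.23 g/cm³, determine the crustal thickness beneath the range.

81.8 km

Root depth r = h ρ_c / (ρ_m − ρ_c) = 5.13 km × 2.858 / 0.372 = 39.41 km.
Total thickness = T + h + r = 37.3 km + 5.13 km + 39.41 km = 81.8 km.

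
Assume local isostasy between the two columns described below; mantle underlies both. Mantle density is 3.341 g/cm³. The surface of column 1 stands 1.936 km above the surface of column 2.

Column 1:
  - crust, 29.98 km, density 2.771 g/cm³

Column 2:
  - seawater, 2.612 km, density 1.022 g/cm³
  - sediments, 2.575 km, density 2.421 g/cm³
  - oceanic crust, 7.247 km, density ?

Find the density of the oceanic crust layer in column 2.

3.04 g/cm³

Take the compensation level at the base of the deeper column (depth z_c below the surface of column 1) and equate Σ ρ_i t_i down to z_c; mantle fills any gap and the z_c terms cancel.
Column 1: 29.98×2.771 + (z_c − 29.98)×3.341
Column 2: 1.936×0 + 2.612×1.022 + 2.575×2.421 + 7.247×ρ + (z_c − 1.936 − 12.434)×3.341
The z_c×3.341 term appears on both sides and cancels. Collect the known terms of each column as K = Σ(ρt)_known − 3.341 × (depth of known layers): K_1 = 83.07458 − 3.341×29.98 = −17.0886; K_2 = 8.903539 − 3.341×(1.936 + 12.434) = −39.106631.
Balance: K_1 = K_2 + 7.247×ρ, so ρ = (K_1 − K_2)/7.247 = 22.018/7.247 = 3.04 g/cm³.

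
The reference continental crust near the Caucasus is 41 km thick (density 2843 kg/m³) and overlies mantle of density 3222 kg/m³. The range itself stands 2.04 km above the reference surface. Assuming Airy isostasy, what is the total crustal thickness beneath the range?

58.3 km

Root depth r = h ρ_c / (ρ_m − ρ_c) = 2.04 km × 2843 / 379 = 15.3 km.
Total thickness = T + h + r = 41 km + 2.04 km + 15.3 km = 58.3 km.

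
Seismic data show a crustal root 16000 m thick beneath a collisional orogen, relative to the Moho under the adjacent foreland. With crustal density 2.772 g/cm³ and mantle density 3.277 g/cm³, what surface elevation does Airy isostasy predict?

By Archimedes' principle applied to the lithosphere: ρ_c h = (ρ_m − ρ_c) r.
h = r (ρ_m − ρ_c) / ρ_c = 16000 m × (3.277 − 2.772) / 2.772 = 2910 m.

2910 m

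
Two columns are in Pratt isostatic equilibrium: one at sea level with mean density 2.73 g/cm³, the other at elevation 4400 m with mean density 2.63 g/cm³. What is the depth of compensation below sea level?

ρ_ref D = ρ (D + h) → D (ρ_ref − ρ) = ρ h.
D = ρ h/(ρ_ref − ρ) = 2.63 × 4400 m/(2.73 − 2.63) = 116000 m.

116000 m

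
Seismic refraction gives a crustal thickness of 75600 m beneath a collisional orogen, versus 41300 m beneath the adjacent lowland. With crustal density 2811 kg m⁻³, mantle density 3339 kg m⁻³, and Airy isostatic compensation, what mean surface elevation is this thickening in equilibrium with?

Excess crust Δ = 75600 m − 41300 m = 34300 m, split between elevation h and root r with h + r = Δ.
Airy balance ρ_c h = (ρ_m − ρ_c) r gives r = h ρ_c/(ρ_m − ρ_c), so h (1 + ρ_c/(ρ_m − ρ_c)) = Δ, i.e. h = Δ (ρ_m − ρ_c)/ρ_m.
h = 34300 m × 528/3339 = 5420 m.

5420 m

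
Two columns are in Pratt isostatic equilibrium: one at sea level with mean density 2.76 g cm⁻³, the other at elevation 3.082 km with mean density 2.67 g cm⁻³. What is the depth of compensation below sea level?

91.4 km

ρ_ref D = ρ (D + h) → D (ρ_ref − ρ) = ρ h.
D = ρ h/(ρ_ref − ρ) = 2.67 × 3.082 km/(2.76 − 2.67) = 91.4 km.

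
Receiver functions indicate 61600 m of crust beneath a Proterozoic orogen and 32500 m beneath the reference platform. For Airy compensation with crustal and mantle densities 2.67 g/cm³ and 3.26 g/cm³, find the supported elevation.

5270 m

Excess crust Δ = 61600 m − 32500 m = 29100 m, split between elevation h and root r with h + r = Δ.
Airy balance ρ_c h = (ρ_m − ρ_c) r gives r = h ρ_c/(ρ_m − ρ_c), so h (1 + ρ_c/(ρ_m − ρ_c)) = Δ, i.e. h = Δ (ρ_m − ρ_c)/ρ_m.
h = 29100 m × 0.59/3.26 = 5270 m.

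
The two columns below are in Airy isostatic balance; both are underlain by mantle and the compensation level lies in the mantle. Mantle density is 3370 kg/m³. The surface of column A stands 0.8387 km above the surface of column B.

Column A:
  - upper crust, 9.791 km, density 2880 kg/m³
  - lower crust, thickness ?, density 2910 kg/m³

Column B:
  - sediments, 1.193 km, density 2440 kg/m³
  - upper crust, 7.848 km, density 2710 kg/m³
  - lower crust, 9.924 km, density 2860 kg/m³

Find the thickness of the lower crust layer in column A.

Take the compensation level at the base of the deeper column (depth z_c below the surface of column A) and equate Σ ρ_i t_i down to z_c; mantle fills any gap and the z_c terms cancel.
Column A: 9.791×2880 + x×2910 + (z_c − 9.791 − x)×3370
Column B: 0.8387×0 + 1.193×2440 + 7.848×2710 + 9.924×2860 + (z_c − 0.8387 − 18.965)×3370
The z_c×3370 term appears on both sides and cancels. Collect the known terms of each column as K = Σ(ρt)_known − 3370 × (depth of known layers): K_A = 28198.08 − 3370×9.791 = −4797.59; K_B = 52561.64 − 3370×(0.8387 + 18.965) = −14176.829.
Balance: K_A − x×(3370 − 2910) = K_B, so x = (K_A − K_B)/(3370 − 2910) = 9379.24/460 = 20.4 km.

20.4 km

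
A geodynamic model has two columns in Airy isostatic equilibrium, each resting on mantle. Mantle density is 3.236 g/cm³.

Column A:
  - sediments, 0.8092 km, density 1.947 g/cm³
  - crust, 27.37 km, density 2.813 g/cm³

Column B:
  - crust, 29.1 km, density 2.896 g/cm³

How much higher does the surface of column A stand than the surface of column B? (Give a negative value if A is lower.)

0.843 km

For any compensation level in the mantle, the mantle terms cancel and isostasy reduces to e = (Σt_A − Σt_B) − (Σ(ρt)_A − Σ(ρt)_B) / ρ_m.
Σt_A = 28.1792 km; Σt_B = 29.1 km; Σ(ρt)_A = 78.5673224; Σ(ρt)_B = 84.2736 (in km·g/cm³).
e = (28.1792 − 29.1) − (78.5673224 − 84.2736) / 3.236 = 0.843 km.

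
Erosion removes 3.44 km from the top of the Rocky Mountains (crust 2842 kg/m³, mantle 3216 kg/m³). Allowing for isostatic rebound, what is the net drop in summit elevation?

0.4 km

Rebound u = e ρ_c/ρ_m = 3.44 km × 2842/3216 = 3.04 km.
Net surface drop = e − u = 3.44 km − 3.04 km = e (ρ_m − ρ_c)/ρ_m = 0.4 km.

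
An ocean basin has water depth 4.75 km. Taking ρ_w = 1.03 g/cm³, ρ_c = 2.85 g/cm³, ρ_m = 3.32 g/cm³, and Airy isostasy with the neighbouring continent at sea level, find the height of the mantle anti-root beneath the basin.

18.4 km

For local isostatic compensation: replacing crust with seawater at the top is compensated by replacing crust with mantle at the base: d (ρ_c − ρ_w) = a (ρ_m − ρ_c).
a = d (ρ_c − ρ_w)/(ρ_m − ρ_c) = 4.75 km × 1.82/0.47 = 18.4 km.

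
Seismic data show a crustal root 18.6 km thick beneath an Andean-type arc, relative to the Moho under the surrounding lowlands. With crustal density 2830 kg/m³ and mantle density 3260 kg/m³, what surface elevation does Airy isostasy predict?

Isostatic balance requires: ρ_c h = (ρ_m − ρ_c) r.
h = r (ρ_m − ρ_c) / ρ_c = 18.6 km × (3260 − 2830) / 2830 = 2.83 km.

2.83 km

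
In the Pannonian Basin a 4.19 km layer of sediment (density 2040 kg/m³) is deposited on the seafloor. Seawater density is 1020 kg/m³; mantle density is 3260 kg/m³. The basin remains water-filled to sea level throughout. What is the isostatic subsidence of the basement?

1.91 km

Submarine loading: the sediment displaces seawater, and the subsidence is in turn flooded, so s (ρ_m − ρ_w) = t (ρ_sed − ρ_w).
s = 4.19 km × (2040 − 1020) / (3260 − 1020) = 1.91 km.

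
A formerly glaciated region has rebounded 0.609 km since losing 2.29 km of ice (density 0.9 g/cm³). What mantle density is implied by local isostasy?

3.38 g/cm³

ρ_m = ρ_ice t / u = 0.9 × 2.29 km/0.609 km = 3.38 g/cm³.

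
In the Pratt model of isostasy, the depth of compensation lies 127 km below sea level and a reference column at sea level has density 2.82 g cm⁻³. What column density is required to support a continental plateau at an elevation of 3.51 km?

Pratt balance: ρ_ref D = ρ (D + h).
ρ = ρ_ref D/(D + h) = 2.82 × 127 km/(127 km + 3.51 km) = 2.74 g cm⁻³.

2.74 g cm⁻³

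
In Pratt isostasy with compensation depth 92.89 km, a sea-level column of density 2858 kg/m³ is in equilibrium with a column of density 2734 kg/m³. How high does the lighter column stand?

4.21 km

ρ_ref D = ρ (D + h) → h = D (ρ_ref − ρ)/ρ.
h = 92.89 km × (2858 − 2734)/2734 = 4.21 km.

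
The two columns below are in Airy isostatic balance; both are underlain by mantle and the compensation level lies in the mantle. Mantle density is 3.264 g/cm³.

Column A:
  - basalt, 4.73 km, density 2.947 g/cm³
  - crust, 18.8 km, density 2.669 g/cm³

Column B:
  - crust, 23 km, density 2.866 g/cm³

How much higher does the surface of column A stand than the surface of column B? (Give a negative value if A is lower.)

1.08 km

For any compensation level in the mantle, the mantle terms cancel and isostasy reduces to e = (Σt_A − Σt_B) − (Σ(ρt)_A − Σ(ρt)_B) / ρ_m.
Σt_A = 23.53 km; Σt_B = 23 km; Σ(ρt)_A = 64.11651; Σ(ρt)_B = 65.918 (in km·g/cm³).
e = (23.53 − 23) − (64.11651 − 65.918) / 3.264 = 1.08 km.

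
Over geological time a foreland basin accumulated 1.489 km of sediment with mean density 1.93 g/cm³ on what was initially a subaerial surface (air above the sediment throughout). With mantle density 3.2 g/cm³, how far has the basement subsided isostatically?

0.898 km

Subaerial load: s = t ρ_sed / ρ_m = 1.489 km × 1.93/3.2 = 0.898 km.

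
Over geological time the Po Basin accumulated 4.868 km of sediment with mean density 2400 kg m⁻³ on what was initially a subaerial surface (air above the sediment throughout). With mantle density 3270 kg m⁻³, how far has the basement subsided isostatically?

3.57 km

Subaerial load: s = t ρ_sed / ρ_m = 4.868 km × 2400/3270 = 3.57 km.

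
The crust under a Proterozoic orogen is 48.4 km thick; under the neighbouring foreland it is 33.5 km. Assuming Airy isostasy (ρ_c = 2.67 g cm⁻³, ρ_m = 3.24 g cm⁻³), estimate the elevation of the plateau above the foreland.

Excess crust Δ = 48.4 km − 33.5 km = 14.9 km, split between elevation h and root r with h + r = Δ.
Airy balance ρ_c h = (ρ_m − ρ_c) r gives r = h ρ_c/(ρ_m − ρ_c), so h (1 + ρ_c/(ρ_m − ρ_c)) = Δ, i.e. h = Δ (ρ_m − ρ_c)/ρ_m.
h = 14.9 km × 0.57/3.24 = 2.62 km.

2.62 km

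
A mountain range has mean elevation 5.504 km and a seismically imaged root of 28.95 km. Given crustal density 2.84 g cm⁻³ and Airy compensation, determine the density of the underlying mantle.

3.38 g cm⁻³

Airy balance: ρ_c h = (ρ_m − ρ_c) r → ρ_m = ρ_c (1 + h/r).
ρ_m = 2.84 × (1 + 5.504 km/28.95 km) = 3.38 g cm⁻³.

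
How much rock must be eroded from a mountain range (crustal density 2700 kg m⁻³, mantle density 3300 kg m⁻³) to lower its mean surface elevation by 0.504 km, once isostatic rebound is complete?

2.77 km

Net drop Δ = e − u = e − e ρ_c/ρ_m = e (ρ_m − ρ_c)/ρ_m.
e = Δ ρ_m/(ρ_m − ρ_c) = 0.504 km × 3300/600 = 2.77 km.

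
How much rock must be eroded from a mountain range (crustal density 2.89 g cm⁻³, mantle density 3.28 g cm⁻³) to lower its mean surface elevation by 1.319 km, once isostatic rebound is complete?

11.1 km

Net drop Δ = e − u = e − e ρ_c/ρ_m = e (ρ_m − ρ_c)/ρ_m.
e = Δ ρ_m/(ρ_m − ρ_c) = 1.319 km × 3.28/0.39 = 11.1 km.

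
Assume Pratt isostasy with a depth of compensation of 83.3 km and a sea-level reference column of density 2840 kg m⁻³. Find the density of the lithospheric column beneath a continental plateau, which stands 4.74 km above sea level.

2690 kg m⁻³

Pratt balance: ρ_ref D = ρ (D + h).
ρ = ρ_ref D/(D + h) = 2840 × 83.3 km/(83.3 km + 4.74 km) = 2690 kg m⁻³.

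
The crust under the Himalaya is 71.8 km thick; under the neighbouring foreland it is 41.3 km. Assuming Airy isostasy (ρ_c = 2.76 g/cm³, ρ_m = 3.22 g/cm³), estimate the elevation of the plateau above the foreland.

Excess crust Δ = 71.8 km − 41.3 km = 30.5 km, split between elevation h and root r with h + r = Δ.
Airy balance ρ_c h = (ρ_m − ρ_c) r gives r = h ρ_c/(ρ_m − ρ_c), so h (1 + ρ_c/(ρ_m − ρ_c)) = Δ, i.e. h = Δ (ρ_m − ρ_c)/ρ_m.
h = 30.5 km × 0.46/3.22 = 4.36 km.

4.36 km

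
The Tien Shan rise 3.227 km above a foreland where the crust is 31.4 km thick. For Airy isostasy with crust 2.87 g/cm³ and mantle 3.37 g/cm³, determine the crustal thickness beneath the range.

Root depth r = h ρ_c / (ρ_m − ρ_c) = 3.227 km × 2.87 / 0.5 = 18.52 km.
Total thickness = T + h + r = 31.4 km + 3.227 km + 18.52 km = 53.1 km.

53.1 km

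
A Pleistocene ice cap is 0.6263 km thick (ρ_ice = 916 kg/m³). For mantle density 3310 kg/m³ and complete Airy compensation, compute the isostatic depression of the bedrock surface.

Equating mass per unit area of the two columns: the ice load ρ_ice t is balanced by mantle displaced below, ρ_m s.
s = t ρ_ice / ρ_m = 0.6263 km × 916/3310 = 0.173 km.

0.173 km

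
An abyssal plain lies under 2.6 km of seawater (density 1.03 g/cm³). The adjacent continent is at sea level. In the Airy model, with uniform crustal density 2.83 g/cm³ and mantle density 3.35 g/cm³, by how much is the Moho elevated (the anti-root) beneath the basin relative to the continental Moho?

In Airy isostatic equilibrium: replacing crust with seawater at the top is compensated by replacing crust with mantle at the base: d (ρ_c − ρ_w) = a (ρ_m − ρ_c).
a = d (ρ_c − ρ_w)/(ρ_m − ρ_c) = 2.6 km × 1.8/0.52 = 9 km.

9 km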